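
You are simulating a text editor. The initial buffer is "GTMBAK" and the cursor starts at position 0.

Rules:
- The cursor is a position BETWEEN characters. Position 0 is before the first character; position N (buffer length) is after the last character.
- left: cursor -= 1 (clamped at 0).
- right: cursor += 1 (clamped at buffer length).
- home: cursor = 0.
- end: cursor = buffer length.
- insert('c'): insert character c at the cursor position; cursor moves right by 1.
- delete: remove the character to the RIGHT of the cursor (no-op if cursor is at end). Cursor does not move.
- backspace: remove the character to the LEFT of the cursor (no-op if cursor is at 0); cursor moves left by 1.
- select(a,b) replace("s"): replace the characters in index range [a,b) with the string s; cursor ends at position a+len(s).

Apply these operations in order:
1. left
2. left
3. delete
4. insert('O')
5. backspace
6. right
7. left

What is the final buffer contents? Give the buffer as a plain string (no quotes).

After op 1 (left): buf='GTMBAK' cursor=0
After op 2 (left): buf='GTMBAK' cursor=0
After op 3 (delete): buf='TMBAK' cursor=0
After op 4 (insert('O')): buf='OTMBAK' cursor=1
After op 5 (backspace): buf='TMBAK' cursor=0
After op 6 (right): buf='TMBAK' cursor=1
After op 7 (left): buf='TMBAK' cursor=0

Answer: TMBAK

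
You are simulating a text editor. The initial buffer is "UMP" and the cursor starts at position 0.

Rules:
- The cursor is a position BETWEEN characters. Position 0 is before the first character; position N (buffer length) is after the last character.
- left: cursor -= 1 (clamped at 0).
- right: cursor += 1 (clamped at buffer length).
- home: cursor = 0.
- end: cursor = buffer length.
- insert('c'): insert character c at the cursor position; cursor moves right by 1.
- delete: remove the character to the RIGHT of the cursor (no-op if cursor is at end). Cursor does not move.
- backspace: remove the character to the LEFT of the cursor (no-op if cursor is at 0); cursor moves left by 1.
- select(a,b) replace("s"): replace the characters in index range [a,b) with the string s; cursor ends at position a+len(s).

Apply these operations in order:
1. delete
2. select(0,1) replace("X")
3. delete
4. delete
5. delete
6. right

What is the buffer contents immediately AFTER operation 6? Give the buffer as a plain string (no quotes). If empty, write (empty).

Answer: X

Derivation:
After op 1 (delete): buf='MP' cursor=0
After op 2 (select(0,1) replace("X")): buf='XP' cursor=1
After op 3 (delete): buf='X' cursor=1
After op 4 (delete): buf='X' cursor=1
After op 5 (delete): buf='X' cursor=1
After op 6 (right): buf='X' cursor=1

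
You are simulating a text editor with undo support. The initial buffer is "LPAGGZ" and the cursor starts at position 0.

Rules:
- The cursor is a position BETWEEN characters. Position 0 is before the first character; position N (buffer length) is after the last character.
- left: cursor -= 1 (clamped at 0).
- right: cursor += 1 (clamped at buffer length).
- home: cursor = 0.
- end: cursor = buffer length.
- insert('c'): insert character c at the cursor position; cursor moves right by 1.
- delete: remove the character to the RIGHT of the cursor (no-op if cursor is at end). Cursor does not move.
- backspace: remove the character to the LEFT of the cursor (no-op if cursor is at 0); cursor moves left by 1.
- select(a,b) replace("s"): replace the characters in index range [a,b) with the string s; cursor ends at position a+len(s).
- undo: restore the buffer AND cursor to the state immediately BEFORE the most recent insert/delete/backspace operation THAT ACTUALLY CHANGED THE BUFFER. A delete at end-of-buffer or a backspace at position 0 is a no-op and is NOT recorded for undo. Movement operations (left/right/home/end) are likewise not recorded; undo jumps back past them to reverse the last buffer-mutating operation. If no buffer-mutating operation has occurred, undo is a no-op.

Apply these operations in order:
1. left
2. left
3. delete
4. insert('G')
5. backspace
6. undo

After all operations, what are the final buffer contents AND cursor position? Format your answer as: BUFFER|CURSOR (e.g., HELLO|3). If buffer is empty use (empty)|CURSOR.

Answer: GPAGGZ|1

Derivation:
After op 1 (left): buf='LPAGGZ' cursor=0
After op 2 (left): buf='LPAGGZ' cursor=0
After op 3 (delete): buf='PAGGZ' cursor=0
After op 4 (insert('G')): buf='GPAGGZ' cursor=1
After op 5 (backspace): buf='PAGGZ' cursor=0
After op 6 (undo): buf='GPAGGZ' cursor=1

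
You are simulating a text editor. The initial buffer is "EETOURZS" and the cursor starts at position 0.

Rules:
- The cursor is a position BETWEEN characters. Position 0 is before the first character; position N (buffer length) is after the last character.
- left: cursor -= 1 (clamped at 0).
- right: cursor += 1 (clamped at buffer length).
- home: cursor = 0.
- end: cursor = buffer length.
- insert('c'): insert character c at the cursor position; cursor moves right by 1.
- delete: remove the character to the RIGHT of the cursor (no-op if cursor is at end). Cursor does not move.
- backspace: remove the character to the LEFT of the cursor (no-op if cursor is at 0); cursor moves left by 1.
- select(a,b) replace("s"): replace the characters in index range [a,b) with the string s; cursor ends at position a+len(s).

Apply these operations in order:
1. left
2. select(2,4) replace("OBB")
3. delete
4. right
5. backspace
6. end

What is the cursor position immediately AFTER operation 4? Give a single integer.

Answer: 6

Derivation:
After op 1 (left): buf='EETOURZS' cursor=0
After op 2 (select(2,4) replace("OBB")): buf='EEOBBURZS' cursor=5
After op 3 (delete): buf='EEOBBRZS' cursor=5
After op 4 (right): buf='EEOBBRZS' cursor=6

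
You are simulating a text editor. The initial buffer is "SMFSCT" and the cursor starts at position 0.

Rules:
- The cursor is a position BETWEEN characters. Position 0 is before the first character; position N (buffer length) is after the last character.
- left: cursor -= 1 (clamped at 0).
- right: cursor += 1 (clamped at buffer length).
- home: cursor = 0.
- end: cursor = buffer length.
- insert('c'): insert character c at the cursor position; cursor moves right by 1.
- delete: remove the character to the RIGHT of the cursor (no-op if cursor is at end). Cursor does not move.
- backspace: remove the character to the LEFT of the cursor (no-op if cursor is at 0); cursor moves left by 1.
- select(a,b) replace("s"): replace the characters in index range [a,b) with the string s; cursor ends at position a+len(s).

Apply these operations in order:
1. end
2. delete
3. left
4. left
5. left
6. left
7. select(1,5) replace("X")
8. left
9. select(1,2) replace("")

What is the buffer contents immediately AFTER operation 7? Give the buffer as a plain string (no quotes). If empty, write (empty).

Answer: SXT

Derivation:
After op 1 (end): buf='SMFSCT' cursor=6
After op 2 (delete): buf='SMFSCT' cursor=6
After op 3 (left): buf='SMFSCT' cursor=5
After op 4 (left): buf='SMFSCT' cursor=4
After op 5 (left): buf='SMFSCT' cursor=3
After op 6 (left): buf='SMFSCT' cursor=2
After op 7 (select(1,5) replace("X")): buf='SXT' cursor=2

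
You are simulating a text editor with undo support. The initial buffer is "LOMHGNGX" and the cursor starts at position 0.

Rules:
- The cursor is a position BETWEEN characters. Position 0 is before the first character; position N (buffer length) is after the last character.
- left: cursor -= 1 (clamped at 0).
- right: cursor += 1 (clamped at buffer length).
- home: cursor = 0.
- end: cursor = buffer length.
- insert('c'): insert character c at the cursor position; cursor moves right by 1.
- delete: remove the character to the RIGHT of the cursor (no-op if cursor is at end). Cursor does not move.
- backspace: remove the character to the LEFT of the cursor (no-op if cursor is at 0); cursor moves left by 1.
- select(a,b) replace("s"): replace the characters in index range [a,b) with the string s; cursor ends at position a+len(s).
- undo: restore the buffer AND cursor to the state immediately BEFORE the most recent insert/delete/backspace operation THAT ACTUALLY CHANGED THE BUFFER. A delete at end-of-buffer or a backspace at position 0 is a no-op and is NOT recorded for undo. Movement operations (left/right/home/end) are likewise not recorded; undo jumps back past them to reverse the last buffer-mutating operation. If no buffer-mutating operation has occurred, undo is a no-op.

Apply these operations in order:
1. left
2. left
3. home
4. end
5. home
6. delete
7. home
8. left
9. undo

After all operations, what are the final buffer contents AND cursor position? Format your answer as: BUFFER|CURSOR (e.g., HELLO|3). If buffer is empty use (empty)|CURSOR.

Answer: LOMHGNGX|0

Derivation:
After op 1 (left): buf='LOMHGNGX' cursor=0
After op 2 (left): buf='LOMHGNGX' cursor=0
After op 3 (home): buf='LOMHGNGX' cursor=0
After op 4 (end): buf='LOMHGNGX' cursor=8
After op 5 (home): buf='LOMHGNGX' cursor=0
After op 6 (delete): buf='OMHGNGX' cursor=0
After op 7 (home): buf='OMHGNGX' cursor=0
After op 8 (left): buf='OMHGNGX' cursor=0
After op 9 (undo): buf='LOMHGNGX' cursor=0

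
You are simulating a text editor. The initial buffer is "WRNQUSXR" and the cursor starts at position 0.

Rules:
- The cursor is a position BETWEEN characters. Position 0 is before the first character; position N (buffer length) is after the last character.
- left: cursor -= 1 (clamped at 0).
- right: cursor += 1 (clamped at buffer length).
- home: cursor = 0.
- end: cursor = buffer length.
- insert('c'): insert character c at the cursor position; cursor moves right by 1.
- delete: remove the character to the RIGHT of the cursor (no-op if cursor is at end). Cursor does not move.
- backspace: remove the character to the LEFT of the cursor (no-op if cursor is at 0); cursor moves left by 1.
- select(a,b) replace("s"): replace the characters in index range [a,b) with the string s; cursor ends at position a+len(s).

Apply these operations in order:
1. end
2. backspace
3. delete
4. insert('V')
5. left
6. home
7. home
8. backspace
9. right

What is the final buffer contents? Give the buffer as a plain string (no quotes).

Answer: WRNQUSXV

Derivation:
After op 1 (end): buf='WRNQUSXR' cursor=8
After op 2 (backspace): buf='WRNQUSX' cursor=7
After op 3 (delete): buf='WRNQUSX' cursor=7
After op 4 (insert('V')): buf='WRNQUSXV' cursor=8
After op 5 (left): buf='WRNQUSXV' cursor=7
After op 6 (home): buf='WRNQUSXV' cursor=0
After op 7 (home): buf='WRNQUSXV' cursor=0
After op 8 (backspace): buf='WRNQUSXV' cursor=0
After op 9 (right): buf='WRNQUSXV' cursor=1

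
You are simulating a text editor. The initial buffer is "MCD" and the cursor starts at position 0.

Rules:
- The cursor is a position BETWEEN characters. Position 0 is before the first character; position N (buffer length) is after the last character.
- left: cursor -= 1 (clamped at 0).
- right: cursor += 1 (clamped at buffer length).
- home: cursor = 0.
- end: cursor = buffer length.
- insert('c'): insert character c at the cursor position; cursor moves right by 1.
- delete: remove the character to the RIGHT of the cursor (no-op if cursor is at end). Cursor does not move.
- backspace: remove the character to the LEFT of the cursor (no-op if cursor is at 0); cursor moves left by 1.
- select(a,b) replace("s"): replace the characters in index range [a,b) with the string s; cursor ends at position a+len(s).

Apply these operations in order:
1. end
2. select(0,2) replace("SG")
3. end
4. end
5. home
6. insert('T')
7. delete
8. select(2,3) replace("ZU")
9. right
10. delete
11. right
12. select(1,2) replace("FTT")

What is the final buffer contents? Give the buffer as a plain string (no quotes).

Answer: TFTTZU

Derivation:
After op 1 (end): buf='MCD' cursor=3
After op 2 (select(0,2) replace("SG")): buf='SGD' cursor=2
After op 3 (end): buf='SGD' cursor=3
After op 4 (end): buf='SGD' cursor=3
After op 5 (home): buf='SGD' cursor=0
After op 6 (insert('T')): buf='TSGD' cursor=1
After op 7 (delete): buf='TGD' cursor=1
After op 8 (select(2,3) replace("ZU")): buf='TGZU' cursor=4
After op 9 (right): buf='TGZU' cursor=4
After op 10 (delete): buf='TGZU' cursor=4
After op 11 (right): buf='TGZU' cursor=4
After op 12 (select(1,2) replace("FTT")): buf='TFTTZU' cursor=4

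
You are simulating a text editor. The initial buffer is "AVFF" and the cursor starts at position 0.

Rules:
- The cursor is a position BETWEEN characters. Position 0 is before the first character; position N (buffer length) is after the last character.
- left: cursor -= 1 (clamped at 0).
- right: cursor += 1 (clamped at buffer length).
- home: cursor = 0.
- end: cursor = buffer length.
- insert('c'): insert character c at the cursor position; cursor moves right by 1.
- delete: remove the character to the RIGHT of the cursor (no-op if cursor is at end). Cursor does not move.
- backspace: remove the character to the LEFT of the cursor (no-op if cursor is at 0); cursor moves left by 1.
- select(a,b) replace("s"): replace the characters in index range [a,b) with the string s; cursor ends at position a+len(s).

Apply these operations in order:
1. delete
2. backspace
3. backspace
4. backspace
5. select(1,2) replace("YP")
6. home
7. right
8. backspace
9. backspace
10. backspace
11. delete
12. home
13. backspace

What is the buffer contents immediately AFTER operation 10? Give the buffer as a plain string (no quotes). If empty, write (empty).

Answer: YPF

Derivation:
After op 1 (delete): buf='VFF' cursor=0
After op 2 (backspace): buf='VFF' cursor=0
After op 3 (backspace): buf='VFF' cursor=0
After op 4 (backspace): buf='VFF' cursor=0
After op 5 (select(1,2) replace("YP")): buf='VYPF' cursor=3
After op 6 (home): buf='VYPF' cursor=0
After op 7 (right): buf='VYPF' cursor=1
After op 8 (backspace): buf='YPF' cursor=0
After op 9 (backspace): buf='YPF' cursor=0
After op 10 (backspace): buf='YPF' cursor=0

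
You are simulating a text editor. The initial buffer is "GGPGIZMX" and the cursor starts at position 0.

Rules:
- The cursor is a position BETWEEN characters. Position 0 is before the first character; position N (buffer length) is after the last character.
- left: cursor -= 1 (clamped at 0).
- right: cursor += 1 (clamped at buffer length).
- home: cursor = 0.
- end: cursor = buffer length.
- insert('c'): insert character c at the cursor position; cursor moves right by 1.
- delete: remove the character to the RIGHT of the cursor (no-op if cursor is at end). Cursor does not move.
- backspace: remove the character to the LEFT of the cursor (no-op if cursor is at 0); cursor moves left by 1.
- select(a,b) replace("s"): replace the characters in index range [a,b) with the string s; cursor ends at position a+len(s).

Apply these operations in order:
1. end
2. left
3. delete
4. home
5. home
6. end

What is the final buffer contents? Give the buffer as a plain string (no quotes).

After op 1 (end): buf='GGPGIZMX' cursor=8
After op 2 (left): buf='GGPGIZMX' cursor=7
After op 3 (delete): buf='GGPGIZM' cursor=7
After op 4 (home): buf='GGPGIZM' cursor=0
After op 5 (home): buf='GGPGIZM' cursor=0
After op 6 (end): buf='GGPGIZM' cursor=7

Answer: GGPGIZM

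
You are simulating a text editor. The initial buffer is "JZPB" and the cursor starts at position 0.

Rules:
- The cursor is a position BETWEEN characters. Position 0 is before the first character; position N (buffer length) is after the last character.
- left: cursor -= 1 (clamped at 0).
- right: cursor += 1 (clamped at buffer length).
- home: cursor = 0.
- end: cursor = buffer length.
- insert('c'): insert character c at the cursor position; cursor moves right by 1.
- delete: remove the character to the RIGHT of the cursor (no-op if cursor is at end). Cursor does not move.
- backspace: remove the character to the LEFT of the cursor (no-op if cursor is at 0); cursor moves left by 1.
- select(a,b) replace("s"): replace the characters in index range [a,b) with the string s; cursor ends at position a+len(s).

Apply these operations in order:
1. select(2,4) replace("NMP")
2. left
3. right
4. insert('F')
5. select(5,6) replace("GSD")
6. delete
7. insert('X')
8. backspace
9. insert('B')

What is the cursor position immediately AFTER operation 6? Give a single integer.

Answer: 8

Derivation:
After op 1 (select(2,4) replace("NMP")): buf='JZNMP' cursor=5
After op 2 (left): buf='JZNMP' cursor=4
After op 3 (right): buf='JZNMP' cursor=5
After op 4 (insert('F')): buf='JZNMPF' cursor=6
After op 5 (select(5,6) replace("GSD")): buf='JZNMPGSD' cursor=8
After op 6 (delete): buf='JZNMPGSD' cursor=8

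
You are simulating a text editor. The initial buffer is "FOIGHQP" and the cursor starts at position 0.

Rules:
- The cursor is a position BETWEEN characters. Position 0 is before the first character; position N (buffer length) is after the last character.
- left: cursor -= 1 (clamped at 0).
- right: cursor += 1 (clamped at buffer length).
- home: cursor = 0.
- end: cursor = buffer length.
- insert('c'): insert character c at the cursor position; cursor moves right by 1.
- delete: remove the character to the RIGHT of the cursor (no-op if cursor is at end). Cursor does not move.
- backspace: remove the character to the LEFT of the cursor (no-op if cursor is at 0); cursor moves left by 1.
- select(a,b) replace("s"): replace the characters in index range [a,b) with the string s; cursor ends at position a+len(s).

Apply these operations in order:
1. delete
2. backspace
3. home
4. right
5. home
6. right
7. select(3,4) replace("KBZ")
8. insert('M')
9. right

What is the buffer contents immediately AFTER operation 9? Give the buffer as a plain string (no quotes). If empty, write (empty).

After op 1 (delete): buf='OIGHQP' cursor=0
After op 2 (backspace): buf='OIGHQP' cursor=0
After op 3 (home): buf='OIGHQP' cursor=0
After op 4 (right): buf='OIGHQP' cursor=1
After op 5 (home): buf='OIGHQP' cursor=0
After op 6 (right): buf='OIGHQP' cursor=1
After op 7 (select(3,4) replace("KBZ")): buf='OIGKBZQP' cursor=6
After op 8 (insert('M')): buf='OIGKBZMQP' cursor=7
After op 9 (right): buf='OIGKBZMQP' cursor=8

Answer: OIGKBZMQP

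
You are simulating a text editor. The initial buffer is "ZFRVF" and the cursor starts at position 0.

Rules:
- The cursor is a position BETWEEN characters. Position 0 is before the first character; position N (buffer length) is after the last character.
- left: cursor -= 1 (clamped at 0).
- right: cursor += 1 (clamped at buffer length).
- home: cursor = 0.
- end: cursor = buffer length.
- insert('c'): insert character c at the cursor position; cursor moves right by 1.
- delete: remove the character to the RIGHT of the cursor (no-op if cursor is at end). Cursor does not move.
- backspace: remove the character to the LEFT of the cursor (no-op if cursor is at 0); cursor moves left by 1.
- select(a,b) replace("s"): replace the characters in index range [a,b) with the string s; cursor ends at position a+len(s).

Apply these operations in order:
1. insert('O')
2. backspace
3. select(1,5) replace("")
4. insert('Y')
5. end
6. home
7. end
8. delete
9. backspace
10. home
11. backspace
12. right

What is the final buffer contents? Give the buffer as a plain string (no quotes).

After op 1 (insert('O')): buf='OZFRVF' cursor=1
After op 2 (backspace): buf='ZFRVF' cursor=0
After op 3 (select(1,5) replace("")): buf='Z' cursor=1
After op 4 (insert('Y')): buf='ZY' cursor=2
After op 5 (end): buf='ZY' cursor=2
After op 6 (home): buf='ZY' cursor=0
After op 7 (end): buf='ZY' cursor=2
After op 8 (delete): buf='ZY' cursor=2
After op 9 (backspace): buf='Z' cursor=1
After op 10 (home): buf='Z' cursor=0
After op 11 (backspace): buf='Z' cursor=0
After op 12 (right): buf='Z' cursor=1

Answer: Z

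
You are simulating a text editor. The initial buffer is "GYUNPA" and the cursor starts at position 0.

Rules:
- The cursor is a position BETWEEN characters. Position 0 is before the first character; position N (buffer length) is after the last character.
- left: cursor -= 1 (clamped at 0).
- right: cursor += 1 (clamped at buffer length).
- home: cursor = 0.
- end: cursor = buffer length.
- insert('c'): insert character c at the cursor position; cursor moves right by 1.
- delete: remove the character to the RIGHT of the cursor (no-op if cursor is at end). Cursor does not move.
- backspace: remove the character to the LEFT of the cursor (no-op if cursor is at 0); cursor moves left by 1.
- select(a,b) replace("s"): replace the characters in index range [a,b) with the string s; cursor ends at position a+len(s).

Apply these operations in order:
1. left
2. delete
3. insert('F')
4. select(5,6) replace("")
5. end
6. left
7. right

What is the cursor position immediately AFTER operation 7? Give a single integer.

After op 1 (left): buf='GYUNPA' cursor=0
After op 2 (delete): buf='YUNPA' cursor=0
After op 3 (insert('F')): buf='FYUNPA' cursor=1
After op 4 (select(5,6) replace("")): buf='FYUNP' cursor=5
After op 5 (end): buf='FYUNP' cursor=5
After op 6 (left): buf='FYUNP' cursor=4
After op 7 (right): buf='FYUNP' cursor=5

Answer: 5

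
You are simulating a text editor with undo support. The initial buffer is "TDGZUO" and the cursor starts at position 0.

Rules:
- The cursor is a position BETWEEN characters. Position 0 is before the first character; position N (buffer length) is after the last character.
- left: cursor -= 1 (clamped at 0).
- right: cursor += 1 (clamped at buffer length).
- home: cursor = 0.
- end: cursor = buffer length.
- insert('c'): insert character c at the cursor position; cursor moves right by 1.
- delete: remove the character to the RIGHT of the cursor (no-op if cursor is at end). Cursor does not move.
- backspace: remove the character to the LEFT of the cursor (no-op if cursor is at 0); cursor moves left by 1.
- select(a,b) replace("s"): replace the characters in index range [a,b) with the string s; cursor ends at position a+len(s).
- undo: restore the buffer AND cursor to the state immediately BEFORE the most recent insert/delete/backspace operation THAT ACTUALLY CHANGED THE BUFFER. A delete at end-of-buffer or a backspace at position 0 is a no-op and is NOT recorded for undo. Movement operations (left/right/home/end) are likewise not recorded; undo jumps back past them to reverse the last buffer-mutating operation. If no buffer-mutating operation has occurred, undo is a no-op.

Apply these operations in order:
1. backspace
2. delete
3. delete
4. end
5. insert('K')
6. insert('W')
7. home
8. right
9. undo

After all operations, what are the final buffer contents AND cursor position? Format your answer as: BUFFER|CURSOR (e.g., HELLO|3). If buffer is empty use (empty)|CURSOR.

After op 1 (backspace): buf='TDGZUO' cursor=0
After op 2 (delete): buf='DGZUO' cursor=0
After op 3 (delete): buf='GZUO' cursor=0
After op 4 (end): buf='GZUO' cursor=4
After op 5 (insert('K')): buf='GZUOK' cursor=5
After op 6 (insert('W')): buf='GZUOKW' cursor=6
After op 7 (home): buf='GZUOKW' cursor=0
After op 8 (right): buf='GZUOKW' cursor=1
After op 9 (undo): buf='GZUOK' cursor=5

Answer: GZUOK|5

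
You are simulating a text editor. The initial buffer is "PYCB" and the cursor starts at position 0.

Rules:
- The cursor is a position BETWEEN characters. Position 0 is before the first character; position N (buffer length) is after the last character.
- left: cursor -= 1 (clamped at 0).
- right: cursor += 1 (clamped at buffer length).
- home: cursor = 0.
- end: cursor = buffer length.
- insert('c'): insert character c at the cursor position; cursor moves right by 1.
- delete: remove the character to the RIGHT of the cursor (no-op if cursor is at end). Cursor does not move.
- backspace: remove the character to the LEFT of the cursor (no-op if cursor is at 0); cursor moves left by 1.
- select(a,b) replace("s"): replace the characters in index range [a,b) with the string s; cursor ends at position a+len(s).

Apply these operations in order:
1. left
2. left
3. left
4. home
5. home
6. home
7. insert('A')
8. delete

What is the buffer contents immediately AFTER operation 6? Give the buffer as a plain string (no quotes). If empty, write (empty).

Answer: PYCB

Derivation:
After op 1 (left): buf='PYCB' cursor=0
After op 2 (left): buf='PYCB' cursor=0
After op 3 (left): buf='PYCB' cursor=0
After op 4 (home): buf='PYCB' cursor=0
After op 5 (home): buf='PYCB' cursor=0
After op 6 (home): buf='PYCB' cursor=0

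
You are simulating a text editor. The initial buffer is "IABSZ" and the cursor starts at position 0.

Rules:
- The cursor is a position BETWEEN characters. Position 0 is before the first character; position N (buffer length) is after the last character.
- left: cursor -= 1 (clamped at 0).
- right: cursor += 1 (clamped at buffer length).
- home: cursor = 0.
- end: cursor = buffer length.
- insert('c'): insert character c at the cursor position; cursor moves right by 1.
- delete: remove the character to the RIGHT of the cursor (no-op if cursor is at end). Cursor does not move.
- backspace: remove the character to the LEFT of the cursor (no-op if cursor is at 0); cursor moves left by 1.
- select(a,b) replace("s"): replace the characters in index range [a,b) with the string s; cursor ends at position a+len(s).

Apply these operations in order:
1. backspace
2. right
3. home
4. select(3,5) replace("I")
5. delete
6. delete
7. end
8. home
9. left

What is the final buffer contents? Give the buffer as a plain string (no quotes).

After op 1 (backspace): buf='IABSZ' cursor=0
After op 2 (right): buf='IABSZ' cursor=1
After op 3 (home): buf='IABSZ' cursor=0
After op 4 (select(3,5) replace("I")): buf='IABI' cursor=4
After op 5 (delete): buf='IABI' cursor=4
After op 6 (delete): buf='IABI' cursor=4
After op 7 (end): buf='IABI' cursor=4
After op 8 (home): buf='IABI' cursor=0
After op 9 (left): buf='IABI' cursor=0

Answer: IABI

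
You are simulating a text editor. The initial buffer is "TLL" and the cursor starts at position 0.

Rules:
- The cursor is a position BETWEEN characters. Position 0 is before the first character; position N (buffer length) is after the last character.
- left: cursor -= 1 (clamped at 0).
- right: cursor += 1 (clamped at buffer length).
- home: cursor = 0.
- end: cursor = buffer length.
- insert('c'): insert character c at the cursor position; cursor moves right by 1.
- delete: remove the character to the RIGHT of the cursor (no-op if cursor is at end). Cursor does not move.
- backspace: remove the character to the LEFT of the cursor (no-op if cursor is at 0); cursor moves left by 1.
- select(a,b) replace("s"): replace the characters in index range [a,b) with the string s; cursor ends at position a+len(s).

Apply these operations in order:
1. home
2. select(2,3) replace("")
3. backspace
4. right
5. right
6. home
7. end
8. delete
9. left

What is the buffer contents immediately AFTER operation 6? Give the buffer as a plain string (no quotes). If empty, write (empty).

Answer: T

Derivation:
After op 1 (home): buf='TLL' cursor=0
After op 2 (select(2,3) replace("")): buf='TL' cursor=2
After op 3 (backspace): buf='T' cursor=1
After op 4 (right): buf='T' cursor=1
After op 5 (right): buf='T' cursor=1
After op 6 (home): buf='T' cursor=0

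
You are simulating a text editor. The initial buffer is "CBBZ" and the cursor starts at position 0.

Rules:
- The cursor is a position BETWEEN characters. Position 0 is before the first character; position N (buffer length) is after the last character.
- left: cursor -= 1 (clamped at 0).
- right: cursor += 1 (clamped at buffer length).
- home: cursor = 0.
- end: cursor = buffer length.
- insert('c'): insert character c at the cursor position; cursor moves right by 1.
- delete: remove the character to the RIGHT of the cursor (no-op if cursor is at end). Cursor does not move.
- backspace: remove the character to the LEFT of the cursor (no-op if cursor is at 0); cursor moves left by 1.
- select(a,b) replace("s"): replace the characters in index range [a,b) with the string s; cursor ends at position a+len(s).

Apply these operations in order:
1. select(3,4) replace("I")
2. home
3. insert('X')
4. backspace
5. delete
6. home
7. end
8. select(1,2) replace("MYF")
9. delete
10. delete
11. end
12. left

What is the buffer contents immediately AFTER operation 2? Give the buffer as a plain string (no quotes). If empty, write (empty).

Answer: CBBI

Derivation:
After op 1 (select(3,4) replace("I")): buf='CBBI' cursor=4
After op 2 (home): buf='CBBI' cursor=0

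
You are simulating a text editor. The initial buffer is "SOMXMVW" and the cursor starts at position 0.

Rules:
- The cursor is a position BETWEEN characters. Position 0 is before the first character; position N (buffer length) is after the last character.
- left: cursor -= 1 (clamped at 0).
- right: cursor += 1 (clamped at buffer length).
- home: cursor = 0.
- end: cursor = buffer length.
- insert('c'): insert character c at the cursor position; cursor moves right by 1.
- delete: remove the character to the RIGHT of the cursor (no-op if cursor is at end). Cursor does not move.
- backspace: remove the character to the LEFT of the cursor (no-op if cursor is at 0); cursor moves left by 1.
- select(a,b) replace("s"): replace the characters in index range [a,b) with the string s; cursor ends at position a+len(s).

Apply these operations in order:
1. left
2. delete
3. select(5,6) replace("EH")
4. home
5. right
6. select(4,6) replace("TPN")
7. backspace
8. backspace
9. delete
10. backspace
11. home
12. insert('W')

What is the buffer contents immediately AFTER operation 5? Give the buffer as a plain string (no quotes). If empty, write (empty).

Answer: OMXMVEH

Derivation:
After op 1 (left): buf='SOMXMVW' cursor=0
After op 2 (delete): buf='OMXMVW' cursor=0
After op 3 (select(5,6) replace("EH")): buf='OMXMVEH' cursor=7
After op 4 (home): buf='OMXMVEH' cursor=0
After op 5 (right): buf='OMXMVEH' cursor=1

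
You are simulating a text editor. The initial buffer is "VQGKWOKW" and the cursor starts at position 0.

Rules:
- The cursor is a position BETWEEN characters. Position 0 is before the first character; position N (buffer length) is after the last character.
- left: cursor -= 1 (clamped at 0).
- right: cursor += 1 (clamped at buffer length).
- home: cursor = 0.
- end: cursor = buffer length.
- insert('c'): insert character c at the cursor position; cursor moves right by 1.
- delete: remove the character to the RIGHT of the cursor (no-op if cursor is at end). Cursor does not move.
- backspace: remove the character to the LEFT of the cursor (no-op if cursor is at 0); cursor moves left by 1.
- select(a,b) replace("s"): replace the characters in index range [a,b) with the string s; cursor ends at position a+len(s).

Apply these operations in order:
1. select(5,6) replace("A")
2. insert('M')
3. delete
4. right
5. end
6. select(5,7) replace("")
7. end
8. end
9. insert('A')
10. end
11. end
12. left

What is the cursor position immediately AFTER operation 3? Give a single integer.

After op 1 (select(5,6) replace("A")): buf='VQGKWAKW' cursor=6
After op 2 (insert('M')): buf='VQGKWAMKW' cursor=7
After op 3 (delete): buf='VQGKWAMW' cursor=7

Answer: 7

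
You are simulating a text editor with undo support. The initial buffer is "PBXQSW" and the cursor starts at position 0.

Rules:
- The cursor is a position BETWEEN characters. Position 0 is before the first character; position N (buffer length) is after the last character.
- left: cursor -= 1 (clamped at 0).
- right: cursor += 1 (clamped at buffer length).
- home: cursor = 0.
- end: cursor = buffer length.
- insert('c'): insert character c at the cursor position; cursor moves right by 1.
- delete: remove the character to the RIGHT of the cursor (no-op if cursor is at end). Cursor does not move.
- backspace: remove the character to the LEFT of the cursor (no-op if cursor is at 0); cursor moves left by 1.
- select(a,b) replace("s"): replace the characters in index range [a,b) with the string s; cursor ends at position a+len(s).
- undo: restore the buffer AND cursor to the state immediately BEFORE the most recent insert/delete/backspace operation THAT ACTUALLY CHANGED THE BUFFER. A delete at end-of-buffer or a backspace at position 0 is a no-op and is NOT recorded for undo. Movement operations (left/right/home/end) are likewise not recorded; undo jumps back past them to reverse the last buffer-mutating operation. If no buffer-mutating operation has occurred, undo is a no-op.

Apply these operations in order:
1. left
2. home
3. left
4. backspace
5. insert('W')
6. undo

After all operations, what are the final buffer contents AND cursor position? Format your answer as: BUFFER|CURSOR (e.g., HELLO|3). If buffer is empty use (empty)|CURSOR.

Answer: PBXQSW|0

Derivation:
After op 1 (left): buf='PBXQSW' cursor=0
After op 2 (home): buf='PBXQSW' cursor=0
After op 3 (left): buf='PBXQSW' cursor=0
After op 4 (backspace): buf='PBXQSW' cursor=0
After op 5 (insert('W')): buf='WPBXQSW' cursor=1
After op 6 (undo): buf='PBXQSW' cursor=0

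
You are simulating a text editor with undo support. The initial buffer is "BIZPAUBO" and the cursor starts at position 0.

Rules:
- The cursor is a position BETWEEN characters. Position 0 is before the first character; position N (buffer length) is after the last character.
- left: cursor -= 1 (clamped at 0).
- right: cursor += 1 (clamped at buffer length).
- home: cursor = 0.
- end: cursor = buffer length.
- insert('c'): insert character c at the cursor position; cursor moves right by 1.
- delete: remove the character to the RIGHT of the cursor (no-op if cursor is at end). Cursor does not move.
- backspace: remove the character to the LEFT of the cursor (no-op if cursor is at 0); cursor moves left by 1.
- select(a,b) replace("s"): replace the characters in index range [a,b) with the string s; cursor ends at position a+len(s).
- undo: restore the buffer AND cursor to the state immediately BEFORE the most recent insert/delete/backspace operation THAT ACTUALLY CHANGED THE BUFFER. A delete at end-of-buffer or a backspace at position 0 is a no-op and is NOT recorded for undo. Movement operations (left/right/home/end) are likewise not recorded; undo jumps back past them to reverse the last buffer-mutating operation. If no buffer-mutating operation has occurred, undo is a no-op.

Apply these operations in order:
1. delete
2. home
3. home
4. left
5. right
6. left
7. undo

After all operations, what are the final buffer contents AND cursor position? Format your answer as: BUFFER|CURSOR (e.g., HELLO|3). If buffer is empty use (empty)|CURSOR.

After op 1 (delete): buf='IZPAUBO' cursor=0
After op 2 (home): buf='IZPAUBO' cursor=0
After op 3 (home): buf='IZPAUBO' cursor=0
After op 4 (left): buf='IZPAUBO' cursor=0
After op 5 (right): buf='IZPAUBO' cursor=1
After op 6 (left): buf='IZPAUBO' cursor=0
After op 7 (undo): buf='BIZPAUBO' cursor=0

Answer: BIZPAUBO|0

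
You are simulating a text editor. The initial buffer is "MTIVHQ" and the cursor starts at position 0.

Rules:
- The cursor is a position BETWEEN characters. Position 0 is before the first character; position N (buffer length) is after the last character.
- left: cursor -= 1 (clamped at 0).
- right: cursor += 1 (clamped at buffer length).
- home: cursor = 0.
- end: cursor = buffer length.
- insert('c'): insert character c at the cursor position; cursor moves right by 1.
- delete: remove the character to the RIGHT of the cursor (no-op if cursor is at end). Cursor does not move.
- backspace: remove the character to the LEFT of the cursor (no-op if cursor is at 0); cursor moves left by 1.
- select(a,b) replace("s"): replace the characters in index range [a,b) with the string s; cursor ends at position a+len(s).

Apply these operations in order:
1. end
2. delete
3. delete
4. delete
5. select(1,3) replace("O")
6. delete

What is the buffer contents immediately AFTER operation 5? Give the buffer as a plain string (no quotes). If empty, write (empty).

Answer: MOVHQ

Derivation:
After op 1 (end): buf='MTIVHQ' cursor=6
After op 2 (delete): buf='MTIVHQ' cursor=6
After op 3 (delete): buf='MTIVHQ' cursor=6
After op 4 (delete): buf='MTIVHQ' cursor=6
After op 5 (select(1,3) replace("O")): buf='MOVHQ' cursor=2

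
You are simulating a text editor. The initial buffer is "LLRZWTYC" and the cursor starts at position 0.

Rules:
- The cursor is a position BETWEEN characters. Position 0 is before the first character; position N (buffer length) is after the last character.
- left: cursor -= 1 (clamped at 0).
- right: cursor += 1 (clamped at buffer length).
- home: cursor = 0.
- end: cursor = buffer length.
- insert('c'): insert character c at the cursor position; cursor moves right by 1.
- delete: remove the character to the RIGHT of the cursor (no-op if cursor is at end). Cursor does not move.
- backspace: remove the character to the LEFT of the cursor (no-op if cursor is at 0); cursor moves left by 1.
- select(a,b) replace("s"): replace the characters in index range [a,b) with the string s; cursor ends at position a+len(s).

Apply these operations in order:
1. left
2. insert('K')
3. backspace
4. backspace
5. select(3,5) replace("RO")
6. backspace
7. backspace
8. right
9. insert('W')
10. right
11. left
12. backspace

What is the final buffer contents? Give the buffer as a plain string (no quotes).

Answer: LLRTYC

Derivation:
After op 1 (left): buf='LLRZWTYC' cursor=0
After op 2 (insert('K')): buf='KLLRZWTYC' cursor=1
After op 3 (backspace): buf='LLRZWTYC' cursor=0
After op 4 (backspace): buf='LLRZWTYC' cursor=0
After op 5 (select(3,5) replace("RO")): buf='LLRROTYC' cursor=5
After op 6 (backspace): buf='LLRRTYC' cursor=4
After op 7 (backspace): buf='LLRTYC' cursor=3
After op 8 (right): buf='LLRTYC' cursor=4
After op 9 (insert('W')): buf='LLRTWYC' cursor=5
After op 10 (right): buf='LLRTWYC' cursor=6
After op 11 (left): buf='LLRTWYC' cursor=5
After op 12 (backspace): buf='LLRTYC' cursor=4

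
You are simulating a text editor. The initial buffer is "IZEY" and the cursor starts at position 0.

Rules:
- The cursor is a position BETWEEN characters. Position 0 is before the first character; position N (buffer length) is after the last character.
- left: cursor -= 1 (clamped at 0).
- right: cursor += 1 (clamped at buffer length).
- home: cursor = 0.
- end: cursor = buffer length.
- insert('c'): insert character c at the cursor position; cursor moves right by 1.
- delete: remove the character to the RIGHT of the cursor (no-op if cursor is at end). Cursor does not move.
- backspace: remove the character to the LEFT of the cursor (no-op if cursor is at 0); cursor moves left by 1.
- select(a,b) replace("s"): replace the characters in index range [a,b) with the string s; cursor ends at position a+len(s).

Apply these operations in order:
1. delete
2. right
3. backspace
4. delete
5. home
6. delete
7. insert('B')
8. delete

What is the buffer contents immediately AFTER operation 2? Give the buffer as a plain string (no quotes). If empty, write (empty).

Answer: ZEY

Derivation:
After op 1 (delete): buf='ZEY' cursor=0
After op 2 (right): buf='ZEY' cursor=1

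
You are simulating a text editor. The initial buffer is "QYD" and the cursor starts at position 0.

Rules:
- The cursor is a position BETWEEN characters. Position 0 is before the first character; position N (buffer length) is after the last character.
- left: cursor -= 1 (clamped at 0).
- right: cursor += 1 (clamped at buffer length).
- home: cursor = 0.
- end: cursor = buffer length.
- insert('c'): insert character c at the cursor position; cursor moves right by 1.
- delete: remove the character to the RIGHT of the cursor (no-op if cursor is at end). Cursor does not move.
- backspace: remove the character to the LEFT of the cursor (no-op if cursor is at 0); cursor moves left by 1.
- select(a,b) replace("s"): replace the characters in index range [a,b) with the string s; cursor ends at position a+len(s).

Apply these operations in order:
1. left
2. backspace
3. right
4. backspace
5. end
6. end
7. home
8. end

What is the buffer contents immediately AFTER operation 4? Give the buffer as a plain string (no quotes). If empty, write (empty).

After op 1 (left): buf='QYD' cursor=0
After op 2 (backspace): buf='QYD' cursor=0
After op 3 (right): buf='QYD' cursor=1
After op 4 (backspace): buf='YD' cursor=0

Answer: YD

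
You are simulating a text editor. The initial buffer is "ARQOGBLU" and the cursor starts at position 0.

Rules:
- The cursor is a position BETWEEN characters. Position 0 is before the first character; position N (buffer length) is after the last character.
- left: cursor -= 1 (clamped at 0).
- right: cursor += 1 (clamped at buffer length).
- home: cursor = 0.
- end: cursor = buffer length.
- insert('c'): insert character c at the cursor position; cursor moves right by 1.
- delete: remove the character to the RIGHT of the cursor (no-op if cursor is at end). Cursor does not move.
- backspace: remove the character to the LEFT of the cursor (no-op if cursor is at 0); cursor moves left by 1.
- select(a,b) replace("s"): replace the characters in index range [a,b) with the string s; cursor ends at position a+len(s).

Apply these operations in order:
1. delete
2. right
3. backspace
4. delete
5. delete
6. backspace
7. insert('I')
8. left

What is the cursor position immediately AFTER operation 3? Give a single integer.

Answer: 0

Derivation:
After op 1 (delete): buf='RQOGBLU' cursor=0
After op 2 (right): buf='RQOGBLU' cursor=1
After op 3 (backspace): buf='QOGBLU' cursor=0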